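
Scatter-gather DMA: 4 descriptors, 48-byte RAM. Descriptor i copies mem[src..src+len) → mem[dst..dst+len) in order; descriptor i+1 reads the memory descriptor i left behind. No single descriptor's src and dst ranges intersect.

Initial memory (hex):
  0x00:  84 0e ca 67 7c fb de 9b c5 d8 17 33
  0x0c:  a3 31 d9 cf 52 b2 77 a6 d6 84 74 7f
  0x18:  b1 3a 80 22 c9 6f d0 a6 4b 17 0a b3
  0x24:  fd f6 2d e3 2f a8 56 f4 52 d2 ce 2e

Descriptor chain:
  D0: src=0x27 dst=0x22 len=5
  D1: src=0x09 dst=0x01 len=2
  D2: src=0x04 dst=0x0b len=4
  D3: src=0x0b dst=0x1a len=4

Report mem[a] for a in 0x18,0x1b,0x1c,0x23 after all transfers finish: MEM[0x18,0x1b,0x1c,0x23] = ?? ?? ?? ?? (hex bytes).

  after D0: wrote 5B at 0x22 = e32fa856f4
  after D1: wrote 2B at 0x01 = d817
  after D2: wrote 4B at 0x0b = 7cfbde9b
  after D3: wrote 4B at 0x1a = 7cfbde9b
query mem[0x18]=0xb1, mem[0x1b]=0xfb, mem[0x1c]=0xde, mem[0x23]=0x2f

MEM[0x18,0x1b,0x1c,0x23] = b1 fb de 2f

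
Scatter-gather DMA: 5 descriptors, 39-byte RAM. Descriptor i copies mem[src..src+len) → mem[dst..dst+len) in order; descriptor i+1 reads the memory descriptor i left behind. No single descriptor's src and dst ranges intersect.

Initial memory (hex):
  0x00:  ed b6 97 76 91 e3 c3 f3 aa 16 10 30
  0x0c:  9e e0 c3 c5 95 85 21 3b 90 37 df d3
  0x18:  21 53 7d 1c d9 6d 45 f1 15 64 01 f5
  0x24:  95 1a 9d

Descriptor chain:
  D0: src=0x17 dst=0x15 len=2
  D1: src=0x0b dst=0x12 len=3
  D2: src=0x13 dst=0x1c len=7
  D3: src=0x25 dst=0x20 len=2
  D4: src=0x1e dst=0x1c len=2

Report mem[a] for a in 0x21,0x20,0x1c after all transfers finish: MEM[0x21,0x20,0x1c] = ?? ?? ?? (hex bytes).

MEM[0x21,0x20,0x1c] = 9d 1a d3

[0] 0x17->0x15 len=2 : d3 21
[1] 0x0b->0x12 len=3 : 30 9e e0
[2] 0x13->0x1c len=7 : 9e e0 d3 21 d3 21 53
[3] 0x25->0x20 len=2 : 1a 9d
[4] 0x1e->0x1c len=2 : d3 21
query mem[0x21]=0x9d, mem[0x20]=0x1a, mem[0x1c]=0xd3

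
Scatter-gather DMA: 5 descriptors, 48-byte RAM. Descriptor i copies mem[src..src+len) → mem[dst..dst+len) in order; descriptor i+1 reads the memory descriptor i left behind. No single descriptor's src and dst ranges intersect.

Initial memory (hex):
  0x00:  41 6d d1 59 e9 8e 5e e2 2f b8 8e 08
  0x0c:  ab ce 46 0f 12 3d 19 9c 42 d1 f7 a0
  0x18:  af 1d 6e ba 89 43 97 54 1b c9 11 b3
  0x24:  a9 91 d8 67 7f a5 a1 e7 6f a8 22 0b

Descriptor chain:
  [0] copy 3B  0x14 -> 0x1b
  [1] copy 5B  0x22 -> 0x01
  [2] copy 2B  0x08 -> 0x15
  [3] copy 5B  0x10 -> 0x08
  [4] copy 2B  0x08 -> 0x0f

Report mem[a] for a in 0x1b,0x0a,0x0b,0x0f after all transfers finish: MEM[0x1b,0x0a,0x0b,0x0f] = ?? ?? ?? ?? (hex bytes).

MEM[0x1b,0x0a,0x0b,0x0f] = 42 19 9c 12

D0: mem[0x1b..0x1d] <- [42 d1 f7]
D1: mem[0x01..0x05] <- [11 b3 a9 91 d8]
D2: mem[0x15..0x16] <- [2f b8]
D3: mem[0x08..0x0c] <- [12 3d 19 9c 42]
D4: mem[0x0f..0x10] <- [12 3d]
query mem[0x1b]=0x42, mem[0x0a]=0x19, mem[0x0b]=0x9c, mem[0x0f]=0x12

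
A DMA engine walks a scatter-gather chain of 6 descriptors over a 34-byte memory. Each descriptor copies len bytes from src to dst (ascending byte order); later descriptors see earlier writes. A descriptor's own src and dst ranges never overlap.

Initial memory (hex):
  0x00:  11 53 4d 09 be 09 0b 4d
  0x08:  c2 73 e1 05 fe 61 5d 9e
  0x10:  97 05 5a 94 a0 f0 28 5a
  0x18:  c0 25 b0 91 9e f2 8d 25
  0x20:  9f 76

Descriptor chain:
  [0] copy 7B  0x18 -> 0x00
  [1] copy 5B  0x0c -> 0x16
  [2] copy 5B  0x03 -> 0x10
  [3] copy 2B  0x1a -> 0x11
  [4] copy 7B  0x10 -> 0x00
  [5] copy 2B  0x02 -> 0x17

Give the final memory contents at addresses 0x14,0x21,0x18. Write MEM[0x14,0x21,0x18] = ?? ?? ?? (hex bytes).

  after D0: wrote 7B at 0x00 = c025b0919ef28d
  after D1: wrote 5B at 0x16 = fe615d9e97
  after D2: wrote 5B at 0x10 = 919ef28d4d
  after D3: wrote 2B at 0x11 = 9791
  after D4: wrote 7B at 0x00 = 9197918d4df0fe
  after D5: wrote 2B at 0x17 = 918d
query mem[0x14]=0x4d, mem[0x21]=0x76, mem[0x18]=0x8d

MEM[0x14,0x21,0x18] = 4d 76 8d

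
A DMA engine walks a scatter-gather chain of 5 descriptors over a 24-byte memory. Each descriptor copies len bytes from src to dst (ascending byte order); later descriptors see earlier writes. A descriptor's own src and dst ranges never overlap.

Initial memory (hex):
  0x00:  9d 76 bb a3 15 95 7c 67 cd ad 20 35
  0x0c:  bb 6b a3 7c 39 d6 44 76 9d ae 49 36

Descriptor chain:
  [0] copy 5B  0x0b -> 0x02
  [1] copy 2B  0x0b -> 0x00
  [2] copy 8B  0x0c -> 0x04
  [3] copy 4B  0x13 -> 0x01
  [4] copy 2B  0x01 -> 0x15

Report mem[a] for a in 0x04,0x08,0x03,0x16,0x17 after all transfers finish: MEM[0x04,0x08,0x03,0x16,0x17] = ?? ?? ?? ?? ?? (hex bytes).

#0 dst[0x02+5] := {0x35,0xbb,0x6b,0xa3,0x7c}
#1 dst[0x00+2] := {0x35,0xbb}
#2 dst[0x04+8] := {0xbb,0x6b,0xa3,0x7c,0x39,0xd6,0x44,0x76}
#3 dst[0x01+4] := {0x76,0x9d,0xae,0x49}
#4 dst[0x15+2] := {0x76,0x9d}
query mem[0x04]=0x49, mem[0x08]=0x39, mem[0x03]=0xae, mem[0x16]=0x9d, mem[0x17]=0x36

MEM[0x04,0x08,0x03,0x16,0x17] = 49 39 ae 9d 36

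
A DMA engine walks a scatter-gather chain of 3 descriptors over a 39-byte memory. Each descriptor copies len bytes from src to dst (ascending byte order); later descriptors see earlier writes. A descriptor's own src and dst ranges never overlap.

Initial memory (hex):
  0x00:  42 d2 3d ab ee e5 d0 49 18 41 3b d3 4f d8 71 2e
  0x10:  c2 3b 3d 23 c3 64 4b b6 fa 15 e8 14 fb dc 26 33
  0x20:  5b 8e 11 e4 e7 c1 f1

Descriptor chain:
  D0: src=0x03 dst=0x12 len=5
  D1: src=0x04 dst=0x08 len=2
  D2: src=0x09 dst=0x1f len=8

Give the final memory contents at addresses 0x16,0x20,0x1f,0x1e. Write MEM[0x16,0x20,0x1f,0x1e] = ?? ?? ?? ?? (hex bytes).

  after D0: wrote 5B at 0x12 = abeee5d049
  after D1: wrote 2B at 0x08 = eee5
  after D2: wrote 8B at 0x1f = e53bd34fd8712ec2
query mem[0x16]=0x49, mem[0x20]=0x3b, mem[0x1f]=0xe5, mem[0x1e]=0x26

MEM[0x16,0x20,0x1f,0x1e] = 49 3b e5 26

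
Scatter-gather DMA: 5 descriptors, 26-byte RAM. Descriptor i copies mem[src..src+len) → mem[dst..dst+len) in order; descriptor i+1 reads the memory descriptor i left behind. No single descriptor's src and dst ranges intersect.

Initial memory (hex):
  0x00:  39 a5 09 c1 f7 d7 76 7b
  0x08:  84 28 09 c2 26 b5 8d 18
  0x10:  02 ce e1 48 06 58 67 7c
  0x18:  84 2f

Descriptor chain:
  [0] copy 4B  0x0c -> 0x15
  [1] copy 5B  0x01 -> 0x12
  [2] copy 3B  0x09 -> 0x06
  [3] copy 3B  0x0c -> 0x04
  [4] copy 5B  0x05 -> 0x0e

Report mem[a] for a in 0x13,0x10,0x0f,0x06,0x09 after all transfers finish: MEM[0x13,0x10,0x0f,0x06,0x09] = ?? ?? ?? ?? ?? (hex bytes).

D0: mem[0x15..0x18] <- [26 b5 8d 18]
D1: mem[0x12..0x16] <- [a5 09 c1 f7 d7]
D2: mem[0x06..0x08] <- [28 09 c2]
D3: mem[0x04..0x06] <- [26 b5 8d]
D4: mem[0x0e..0x12] <- [b5 8d 09 c2 28]
query mem[0x13]=0x09, mem[0x10]=0x09, mem[0x0f]=0x8d, mem[0x06]=0x8d, mem[0x09]=0x28

MEM[0x13,0x10,0x0f,0x06,0x09] = 09 09 8d 8d 28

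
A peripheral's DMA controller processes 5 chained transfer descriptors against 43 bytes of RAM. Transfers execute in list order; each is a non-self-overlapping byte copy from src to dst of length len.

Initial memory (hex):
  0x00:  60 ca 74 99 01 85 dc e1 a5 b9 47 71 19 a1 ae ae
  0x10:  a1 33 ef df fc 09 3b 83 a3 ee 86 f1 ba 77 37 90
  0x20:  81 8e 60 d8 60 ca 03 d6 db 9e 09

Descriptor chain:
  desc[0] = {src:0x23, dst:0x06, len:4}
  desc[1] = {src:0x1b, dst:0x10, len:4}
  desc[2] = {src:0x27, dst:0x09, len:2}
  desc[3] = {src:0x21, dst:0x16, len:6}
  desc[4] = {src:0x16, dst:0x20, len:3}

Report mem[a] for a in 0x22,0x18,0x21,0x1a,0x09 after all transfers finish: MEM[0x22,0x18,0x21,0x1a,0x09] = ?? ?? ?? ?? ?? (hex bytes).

D0: mem[0x06..0x09] <- [d8 60 ca 03]
D1: mem[0x10..0x13] <- [f1 ba 77 37]
D2: mem[0x09..0x0a] <- [d6 db]
D3: mem[0x16..0x1b] <- [8e 60 d8 60 ca 03]
D4: mem[0x20..0x22] <- [8e 60 d8]
query mem[0x22]=0xd8, mem[0x18]=0xd8, mem[0x21]=0x60, mem[0x1a]=0xca, mem[0x09]=0xd6

MEM[0x22,0x18,0x21,0x1a,0x09] = d8 d8 60 ca d6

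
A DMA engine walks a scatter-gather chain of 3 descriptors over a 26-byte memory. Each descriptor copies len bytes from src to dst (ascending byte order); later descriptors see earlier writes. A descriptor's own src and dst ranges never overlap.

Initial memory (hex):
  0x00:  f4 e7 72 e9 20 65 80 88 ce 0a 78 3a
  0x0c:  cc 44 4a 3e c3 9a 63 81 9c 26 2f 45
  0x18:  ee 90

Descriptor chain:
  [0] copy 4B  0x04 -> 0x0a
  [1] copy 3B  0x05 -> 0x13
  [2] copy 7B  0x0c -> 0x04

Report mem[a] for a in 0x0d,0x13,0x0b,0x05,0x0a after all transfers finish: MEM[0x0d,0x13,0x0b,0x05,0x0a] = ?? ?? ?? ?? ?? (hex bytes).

[0] 0x04->0x0a len=4 : 20 65 80 88
[1] 0x05->0x13 len=3 : 65 80 88
[2] 0x0c->0x04 len=7 : 80 88 4a 3e c3 9a 63
query mem[0x0d]=0x88, mem[0x13]=0x65, mem[0x0b]=0x65, mem[0x05]=0x88, mem[0x0a]=0x63

MEM[0x0d,0x13,0x0b,0x05,0x0a] = 88 65 65 88 63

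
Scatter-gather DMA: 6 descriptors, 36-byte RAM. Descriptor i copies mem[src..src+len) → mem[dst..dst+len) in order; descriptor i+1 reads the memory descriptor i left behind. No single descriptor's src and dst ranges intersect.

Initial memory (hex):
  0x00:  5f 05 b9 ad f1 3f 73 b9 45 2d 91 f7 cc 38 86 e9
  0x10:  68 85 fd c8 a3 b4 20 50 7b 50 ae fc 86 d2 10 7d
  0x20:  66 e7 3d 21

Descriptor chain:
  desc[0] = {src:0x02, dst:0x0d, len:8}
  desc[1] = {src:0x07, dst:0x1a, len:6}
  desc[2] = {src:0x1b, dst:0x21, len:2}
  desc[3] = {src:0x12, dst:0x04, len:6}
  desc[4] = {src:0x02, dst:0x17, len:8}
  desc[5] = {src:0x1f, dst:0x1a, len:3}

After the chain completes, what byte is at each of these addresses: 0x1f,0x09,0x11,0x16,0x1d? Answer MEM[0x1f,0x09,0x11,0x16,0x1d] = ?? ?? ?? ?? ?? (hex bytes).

MEM[0x1f,0x09,0x11,0x16,0x1d] = cc 50 73 20 20

  after D0: wrote 8B at 0x0d = b9adf13f73b9452d
  after D1: wrote 6B at 0x1a = b9452d91f7cc
  after D2: wrote 2B at 0x21 = 452d
  after D3: wrote 6B at 0x04 = b9452db42050
  after D4: wrote 8B at 0x17 = b9adb9452db42050
  after D5: wrote 3B at 0x1a = cc6645
query mem[0x1f]=0xcc, mem[0x09]=0x50, mem[0x11]=0x73, mem[0x16]=0x20, mem[0x1d]=0x20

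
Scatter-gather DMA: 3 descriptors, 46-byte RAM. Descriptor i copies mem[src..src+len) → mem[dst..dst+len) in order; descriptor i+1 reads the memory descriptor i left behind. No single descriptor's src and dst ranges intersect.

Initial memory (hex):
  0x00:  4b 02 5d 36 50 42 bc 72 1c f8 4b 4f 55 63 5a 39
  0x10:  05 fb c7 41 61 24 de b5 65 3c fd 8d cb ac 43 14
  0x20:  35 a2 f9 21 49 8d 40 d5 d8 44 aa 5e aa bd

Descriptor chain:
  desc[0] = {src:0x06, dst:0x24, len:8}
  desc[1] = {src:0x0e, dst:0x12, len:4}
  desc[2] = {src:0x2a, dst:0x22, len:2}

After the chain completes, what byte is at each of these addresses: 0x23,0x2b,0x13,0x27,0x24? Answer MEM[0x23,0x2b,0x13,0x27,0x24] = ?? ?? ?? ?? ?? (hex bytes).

#0 dst[0x24+8] := {0xbc,0x72,0x1c,0xf8,0x4b,0x4f,0x55,0x63}
#1 dst[0x12+4] := {0x5a,0x39,0x05,0xfb}
#2 dst[0x22+2] := {0x55,0x63}
query mem[0x23]=0x63, mem[0x2b]=0x63, mem[0x13]=0x39, mem[0x27]=0xf8, mem[0x24]=0xbc

MEM[0x23,0x2b,0x13,0x27,0x24] = 63 63 39 f8 bc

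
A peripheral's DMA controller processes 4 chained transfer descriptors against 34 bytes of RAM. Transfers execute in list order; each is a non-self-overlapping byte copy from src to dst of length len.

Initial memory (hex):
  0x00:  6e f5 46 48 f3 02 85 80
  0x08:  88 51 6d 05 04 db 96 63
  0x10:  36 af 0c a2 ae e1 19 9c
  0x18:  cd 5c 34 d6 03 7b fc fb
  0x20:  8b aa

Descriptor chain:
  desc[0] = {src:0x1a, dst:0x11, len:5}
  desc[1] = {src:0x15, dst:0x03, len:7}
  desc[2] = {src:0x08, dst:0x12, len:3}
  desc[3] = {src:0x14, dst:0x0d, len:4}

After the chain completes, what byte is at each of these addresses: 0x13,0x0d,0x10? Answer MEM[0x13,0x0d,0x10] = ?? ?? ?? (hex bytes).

#0 dst[0x11+5] := {0x34,0xd6,0x03,0x7b,0xfc}
#1 dst[0x03+7] := {0xfc,0x19,0x9c,0xcd,0x5c,0x34,0xd6}
#2 dst[0x12+3] := {0x34,0xd6,0x6d}
#3 dst[0x0d+4] := {0x6d,0xfc,0x19,0x9c}
query mem[0x13]=0xd6, mem[0x0d]=0x6d, mem[0x10]=0x9c

MEM[0x13,0x0d,0x10] = d6 6d 9c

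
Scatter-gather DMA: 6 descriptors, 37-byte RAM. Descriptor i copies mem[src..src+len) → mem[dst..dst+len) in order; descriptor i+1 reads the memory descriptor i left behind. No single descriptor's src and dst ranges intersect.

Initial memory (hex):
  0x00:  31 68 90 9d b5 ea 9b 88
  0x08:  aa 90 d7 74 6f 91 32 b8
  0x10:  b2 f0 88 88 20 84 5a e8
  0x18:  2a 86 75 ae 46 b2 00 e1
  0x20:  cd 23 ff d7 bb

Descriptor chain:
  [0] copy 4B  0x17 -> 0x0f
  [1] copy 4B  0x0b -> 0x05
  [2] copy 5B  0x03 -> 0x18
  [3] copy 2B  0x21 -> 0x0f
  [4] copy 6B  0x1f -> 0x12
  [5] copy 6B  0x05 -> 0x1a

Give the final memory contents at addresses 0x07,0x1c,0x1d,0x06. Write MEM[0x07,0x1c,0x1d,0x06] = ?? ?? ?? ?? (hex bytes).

MEM[0x07,0x1c,0x1d,0x06] = 91 91 32 6f

#0 dst[0x0f+4] := {0xe8,0x2a,0x86,0x75}
#1 dst[0x05+4] := {0x74,0x6f,0x91,0x32}
#2 dst[0x18+5] := {0x9d,0xb5,0x74,0x6f,0x91}
#3 dst[0x0f+2] := {0x23,0xff}
#4 dst[0x12+6] := {0xe1,0xcd,0x23,0xff,0xd7,0xbb}
#5 dst[0x1a+6] := {0x74,0x6f,0x91,0x32,0x90,0xd7}
query mem[0x07]=0x91, mem[0x1c]=0x91, mem[0x1d]=0x32, mem[0x06]=0x6f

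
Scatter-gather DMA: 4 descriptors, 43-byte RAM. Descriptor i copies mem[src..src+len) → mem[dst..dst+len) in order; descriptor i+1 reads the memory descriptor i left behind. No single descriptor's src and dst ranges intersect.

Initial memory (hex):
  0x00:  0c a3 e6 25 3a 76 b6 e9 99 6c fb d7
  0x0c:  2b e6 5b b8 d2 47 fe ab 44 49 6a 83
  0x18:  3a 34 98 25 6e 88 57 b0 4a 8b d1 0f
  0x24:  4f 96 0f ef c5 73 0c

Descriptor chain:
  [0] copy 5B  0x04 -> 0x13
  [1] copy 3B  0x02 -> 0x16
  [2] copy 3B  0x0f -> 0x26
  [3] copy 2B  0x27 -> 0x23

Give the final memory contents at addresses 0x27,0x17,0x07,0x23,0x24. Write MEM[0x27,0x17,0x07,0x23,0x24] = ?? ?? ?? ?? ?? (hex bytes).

[0] 0x04->0x13 len=5 : 3a 76 b6 e9 99
[1] 0x02->0x16 len=3 : e6 25 3a
[2] 0x0f->0x26 len=3 : b8 d2 47
[3] 0x27->0x23 len=2 : d2 47
query mem[0x27]=0xd2, mem[0x17]=0x25, mem[0x07]=0xe9, mem[0x23]=0xd2, mem[0x24]=0x47

MEM[0x27,0x17,0x07,0x23,0x24] = d2 25 e9 d2 47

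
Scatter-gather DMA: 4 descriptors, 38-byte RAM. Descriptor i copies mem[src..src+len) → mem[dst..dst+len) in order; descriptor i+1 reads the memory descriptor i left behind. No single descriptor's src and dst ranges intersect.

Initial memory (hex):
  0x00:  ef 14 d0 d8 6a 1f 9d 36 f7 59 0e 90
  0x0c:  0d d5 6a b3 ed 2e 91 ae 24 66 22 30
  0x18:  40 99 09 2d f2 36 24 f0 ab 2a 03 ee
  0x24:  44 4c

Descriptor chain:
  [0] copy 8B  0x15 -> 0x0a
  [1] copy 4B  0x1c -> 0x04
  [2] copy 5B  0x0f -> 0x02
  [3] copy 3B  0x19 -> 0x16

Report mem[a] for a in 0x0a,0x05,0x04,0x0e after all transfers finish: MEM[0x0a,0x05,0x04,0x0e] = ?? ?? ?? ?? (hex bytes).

MEM[0x0a,0x05,0x04,0x0e] = 66 91 f2 99

  after D0: wrote 8B at 0x0a = 6622304099092df2
  after D1: wrote 4B at 0x04 = f23624f0
  after D2: wrote 5B at 0x02 = 092df291ae
  after D3: wrote 3B at 0x16 = 99092d
query mem[0x0a]=0x66, mem[0x05]=0x91, mem[0x04]=0xf2, mem[0x0e]=0x99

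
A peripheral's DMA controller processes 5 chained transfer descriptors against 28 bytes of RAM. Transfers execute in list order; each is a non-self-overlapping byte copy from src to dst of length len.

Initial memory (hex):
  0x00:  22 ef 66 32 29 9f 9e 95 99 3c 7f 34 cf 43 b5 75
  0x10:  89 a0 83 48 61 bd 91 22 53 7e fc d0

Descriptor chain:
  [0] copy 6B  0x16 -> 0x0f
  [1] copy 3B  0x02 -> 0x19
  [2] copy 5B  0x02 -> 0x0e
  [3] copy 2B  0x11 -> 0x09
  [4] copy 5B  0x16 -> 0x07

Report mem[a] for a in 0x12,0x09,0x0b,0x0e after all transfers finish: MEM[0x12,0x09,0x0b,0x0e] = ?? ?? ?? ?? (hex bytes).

[0] 0x16->0x0f len=6 : 91 22 53 7e fc d0
[1] 0x02->0x19 len=3 : 66 32 29
[2] 0x02->0x0e len=5 : 66 32 29 9f 9e
[3] 0x11->0x09 len=2 : 9f 9e
[4] 0x16->0x07 len=5 : 91 22 53 66 32
query mem[0x12]=0x9e, mem[0x09]=0x53, mem[0x0b]=0x32, mem[0x0e]=0x66

MEM[0x12,0x09,0x0b,0x0e] = 9e 53 32 66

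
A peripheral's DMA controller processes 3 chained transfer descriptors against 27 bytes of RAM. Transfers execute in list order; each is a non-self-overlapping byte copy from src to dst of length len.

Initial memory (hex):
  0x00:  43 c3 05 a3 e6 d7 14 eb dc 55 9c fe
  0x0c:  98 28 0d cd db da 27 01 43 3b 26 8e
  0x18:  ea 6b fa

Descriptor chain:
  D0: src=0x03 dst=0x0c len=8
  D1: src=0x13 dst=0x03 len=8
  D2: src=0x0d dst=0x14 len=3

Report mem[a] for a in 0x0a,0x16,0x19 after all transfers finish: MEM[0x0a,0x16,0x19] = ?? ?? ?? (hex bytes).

  after D0: wrote 8B at 0x0c = a3e6d714ebdc559c
  after D1: wrote 8B at 0x03 = 9c433b268eea6bfa
  after D2: wrote 3B at 0x14 = e6d714
query mem[0x0a]=0xfa, mem[0x16]=0x14, mem[0x19]=0x6b

MEM[0x0a,0x16,0x19] = fa 14 6b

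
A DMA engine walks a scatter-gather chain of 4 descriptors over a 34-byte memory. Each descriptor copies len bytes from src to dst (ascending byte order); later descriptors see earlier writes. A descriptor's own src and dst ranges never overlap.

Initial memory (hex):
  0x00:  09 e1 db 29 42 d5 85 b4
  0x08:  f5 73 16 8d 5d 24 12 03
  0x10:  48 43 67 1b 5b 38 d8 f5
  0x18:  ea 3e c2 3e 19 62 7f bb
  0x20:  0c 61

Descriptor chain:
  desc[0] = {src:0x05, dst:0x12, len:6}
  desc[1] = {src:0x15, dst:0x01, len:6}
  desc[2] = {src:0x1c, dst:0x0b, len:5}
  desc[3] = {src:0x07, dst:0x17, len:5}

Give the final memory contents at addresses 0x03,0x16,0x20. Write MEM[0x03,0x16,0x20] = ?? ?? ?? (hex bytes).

MEM[0x03,0x16,0x20] = 16 73 0c

  after D0: wrote 6B at 0x12 = d585b4f57316
  after D1: wrote 6B at 0x01 = f57316ea3ec2
  after D2: wrote 5B at 0x0b = 19627fbb0c
  after D3: wrote 5B at 0x17 = b4f5731619
query mem[0x03]=0x16, mem[0x16]=0x73, mem[0x20]=0x0c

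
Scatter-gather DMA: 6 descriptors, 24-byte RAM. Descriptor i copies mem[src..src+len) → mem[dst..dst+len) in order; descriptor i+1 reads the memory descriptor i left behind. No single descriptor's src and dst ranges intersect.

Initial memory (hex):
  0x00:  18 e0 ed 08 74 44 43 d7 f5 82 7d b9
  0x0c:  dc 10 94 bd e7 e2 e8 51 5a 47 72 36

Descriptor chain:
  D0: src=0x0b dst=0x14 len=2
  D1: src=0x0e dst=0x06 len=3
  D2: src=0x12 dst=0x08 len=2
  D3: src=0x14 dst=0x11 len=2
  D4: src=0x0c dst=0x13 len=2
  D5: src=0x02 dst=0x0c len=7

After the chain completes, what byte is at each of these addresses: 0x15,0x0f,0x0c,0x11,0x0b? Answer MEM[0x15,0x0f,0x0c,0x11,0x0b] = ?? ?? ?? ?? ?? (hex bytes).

MEM[0x15,0x0f,0x0c,0x11,0x0b] = dc 44 ed bd b9

D0: mem[0x14..0x15] <- [b9 dc]
D1: mem[0x06..0x08] <- [94 bd e7]
D2: mem[0x08..0x09] <- [e8 51]
D3: mem[0x11..0x12] <- [b9 dc]
D4: mem[0x13..0x14] <- [dc 10]
D5: mem[0x0c..0x12] <- [ed 08 74 44 94 bd e8]
query mem[0x15]=0xdc, mem[0x0f]=0x44, mem[0x0c]=0xed, mem[0x11]=0xbd, mem[0x0b]=0xb9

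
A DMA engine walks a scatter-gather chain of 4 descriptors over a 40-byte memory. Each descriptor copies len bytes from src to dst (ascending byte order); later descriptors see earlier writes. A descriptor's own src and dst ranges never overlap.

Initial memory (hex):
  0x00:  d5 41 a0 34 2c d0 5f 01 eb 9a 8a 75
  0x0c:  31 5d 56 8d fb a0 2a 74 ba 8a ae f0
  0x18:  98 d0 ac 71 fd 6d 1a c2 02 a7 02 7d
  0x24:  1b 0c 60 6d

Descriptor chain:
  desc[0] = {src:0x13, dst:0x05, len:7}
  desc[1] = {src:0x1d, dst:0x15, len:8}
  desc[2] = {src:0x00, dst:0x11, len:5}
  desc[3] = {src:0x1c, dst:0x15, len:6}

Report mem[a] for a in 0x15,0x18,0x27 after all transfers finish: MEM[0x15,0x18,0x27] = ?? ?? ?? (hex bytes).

MEM[0x15,0x18,0x27] = 1b c2 6d

#0 dst[0x05+7] := {0x74,0xba,0x8a,0xae,0xf0,0x98,0xd0}
#1 dst[0x15+8] := {0x6d,0x1a,0xc2,0x02,0xa7,0x02,0x7d,0x1b}
#2 dst[0x11+5] := {0xd5,0x41,0xa0,0x34,0x2c}
#3 dst[0x15+6] := {0x1b,0x6d,0x1a,0xc2,0x02,0xa7}
query mem[0x15]=0x1b, mem[0x18]=0xc2, mem[0x27]=0x6d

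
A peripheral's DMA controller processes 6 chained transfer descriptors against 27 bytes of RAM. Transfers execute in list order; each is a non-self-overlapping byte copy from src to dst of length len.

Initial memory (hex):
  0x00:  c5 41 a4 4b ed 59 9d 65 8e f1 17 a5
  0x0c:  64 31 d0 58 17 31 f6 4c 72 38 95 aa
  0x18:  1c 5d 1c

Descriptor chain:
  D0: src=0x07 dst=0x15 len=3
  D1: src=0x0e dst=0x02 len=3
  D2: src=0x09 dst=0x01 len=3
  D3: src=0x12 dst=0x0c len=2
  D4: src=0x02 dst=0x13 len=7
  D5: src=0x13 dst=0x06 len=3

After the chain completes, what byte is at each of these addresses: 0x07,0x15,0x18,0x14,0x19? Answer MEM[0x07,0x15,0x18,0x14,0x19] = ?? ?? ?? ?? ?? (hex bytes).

  after D0: wrote 3B at 0x15 = 658ef1
  after D1: wrote 3B at 0x02 = d05817
  after D2: wrote 3B at 0x01 = f117a5
  after D3: wrote 2B at 0x0c = f64c
  after D4: wrote 7B at 0x13 = 17a517599d658e
  after D5: wrote 3B at 0x06 = 17a517
query mem[0x07]=0xa5, mem[0x15]=0x17, mem[0x18]=0x65, mem[0x14]=0xa5, mem[0x19]=0x8e

MEM[0x07,0x15,0x18,0x14,0x19] = a5 17 65 a5 8e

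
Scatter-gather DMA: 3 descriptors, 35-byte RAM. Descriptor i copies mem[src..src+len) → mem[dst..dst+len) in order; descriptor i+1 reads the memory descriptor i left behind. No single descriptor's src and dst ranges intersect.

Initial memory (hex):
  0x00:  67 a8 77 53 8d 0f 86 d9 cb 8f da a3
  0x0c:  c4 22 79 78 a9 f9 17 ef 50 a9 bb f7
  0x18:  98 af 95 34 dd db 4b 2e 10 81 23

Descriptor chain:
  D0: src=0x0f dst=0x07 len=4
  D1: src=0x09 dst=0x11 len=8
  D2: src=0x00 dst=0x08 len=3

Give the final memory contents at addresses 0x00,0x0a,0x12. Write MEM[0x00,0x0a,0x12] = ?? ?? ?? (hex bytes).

MEM[0x00,0x0a,0x12] = 67 77 17

#0 dst[0x07+4] := {0x78,0xa9,0xf9,0x17}
#1 dst[0x11+8] := {0xf9,0x17,0xa3,0xc4,0x22,0x79,0x78,0xa9}
#2 dst[0x08+3] := {0x67,0xa8,0x77}
query mem[0x00]=0x67, mem[0x0a]=0x77, mem[0x12]=0x17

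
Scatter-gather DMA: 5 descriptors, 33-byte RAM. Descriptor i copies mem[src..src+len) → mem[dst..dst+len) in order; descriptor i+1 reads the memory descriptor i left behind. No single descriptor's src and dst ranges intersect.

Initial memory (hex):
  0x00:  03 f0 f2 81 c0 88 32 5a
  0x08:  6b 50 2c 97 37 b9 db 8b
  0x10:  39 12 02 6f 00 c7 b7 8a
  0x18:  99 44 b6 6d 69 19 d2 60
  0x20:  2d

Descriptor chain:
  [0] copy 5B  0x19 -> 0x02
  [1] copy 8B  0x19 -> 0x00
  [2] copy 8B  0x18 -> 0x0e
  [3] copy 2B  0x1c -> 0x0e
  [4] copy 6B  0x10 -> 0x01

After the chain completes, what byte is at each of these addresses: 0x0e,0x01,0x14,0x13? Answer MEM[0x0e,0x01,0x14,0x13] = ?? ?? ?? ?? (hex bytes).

[0] 0x19->0x02 len=5 : 44 b6 6d 69 19
[1] 0x19->0x00 len=8 : 44 b6 6d 69 19 d2 60 2d
[2] 0x18->0x0e len=8 : 99 44 b6 6d 69 19 d2 60
[3] 0x1c->0x0e len=2 : 69 19
[4] 0x10->0x01 len=6 : b6 6d 69 19 d2 60
query mem[0x0e]=0x69, mem[0x01]=0xb6, mem[0x14]=0xd2, mem[0x13]=0x19

MEM[0x0e,0x01,0x14,0x13] = 69 b6 d2 19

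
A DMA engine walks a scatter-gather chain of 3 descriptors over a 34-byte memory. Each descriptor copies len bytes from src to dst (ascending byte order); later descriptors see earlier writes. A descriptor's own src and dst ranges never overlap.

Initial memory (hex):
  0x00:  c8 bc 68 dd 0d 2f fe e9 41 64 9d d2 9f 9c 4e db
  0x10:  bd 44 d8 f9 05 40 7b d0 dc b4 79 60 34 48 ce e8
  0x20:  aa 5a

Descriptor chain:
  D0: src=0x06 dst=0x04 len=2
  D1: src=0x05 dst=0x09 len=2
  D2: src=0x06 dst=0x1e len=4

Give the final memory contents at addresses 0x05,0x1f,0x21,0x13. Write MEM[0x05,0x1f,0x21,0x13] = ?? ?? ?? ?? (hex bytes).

MEM[0x05,0x1f,0x21,0x13] = e9 e9 e9 f9

D0: mem[0x04..0x05] <- [fe e9]
D1: mem[0x09..0x0a] <- [e9 fe]
D2: mem[0x1e..0x21] <- [fe e9 41 e9]
query mem[0x05]=0xe9, mem[0x1f]=0xe9, mem[0x21]=0xe9, mem[0x13]=0xf9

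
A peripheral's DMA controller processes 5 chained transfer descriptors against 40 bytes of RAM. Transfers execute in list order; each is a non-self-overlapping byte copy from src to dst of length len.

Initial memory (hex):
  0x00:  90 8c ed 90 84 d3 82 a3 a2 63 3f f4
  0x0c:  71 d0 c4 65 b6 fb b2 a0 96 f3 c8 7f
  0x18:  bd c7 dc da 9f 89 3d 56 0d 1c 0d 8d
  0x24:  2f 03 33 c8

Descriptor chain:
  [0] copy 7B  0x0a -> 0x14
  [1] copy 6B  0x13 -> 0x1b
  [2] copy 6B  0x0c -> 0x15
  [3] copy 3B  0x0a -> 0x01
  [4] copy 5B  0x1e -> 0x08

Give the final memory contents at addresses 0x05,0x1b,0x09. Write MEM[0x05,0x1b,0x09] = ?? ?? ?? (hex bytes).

MEM[0x05,0x1b,0x09] = d3 a0 d0

[0] 0x0a->0x14 len=7 : 3f f4 71 d0 c4 65 b6
[1] 0x13->0x1b len=6 : a0 3f f4 71 d0 c4
[2] 0x0c->0x15 len=6 : 71 d0 c4 65 b6 fb
[3] 0x0a->0x01 len=3 : 3f f4 71
[4] 0x1e->0x08 len=5 : 71 d0 c4 1c 0d
query mem[0x05]=0xd3, mem[0x1b]=0xa0, mem[0x09]=0xd0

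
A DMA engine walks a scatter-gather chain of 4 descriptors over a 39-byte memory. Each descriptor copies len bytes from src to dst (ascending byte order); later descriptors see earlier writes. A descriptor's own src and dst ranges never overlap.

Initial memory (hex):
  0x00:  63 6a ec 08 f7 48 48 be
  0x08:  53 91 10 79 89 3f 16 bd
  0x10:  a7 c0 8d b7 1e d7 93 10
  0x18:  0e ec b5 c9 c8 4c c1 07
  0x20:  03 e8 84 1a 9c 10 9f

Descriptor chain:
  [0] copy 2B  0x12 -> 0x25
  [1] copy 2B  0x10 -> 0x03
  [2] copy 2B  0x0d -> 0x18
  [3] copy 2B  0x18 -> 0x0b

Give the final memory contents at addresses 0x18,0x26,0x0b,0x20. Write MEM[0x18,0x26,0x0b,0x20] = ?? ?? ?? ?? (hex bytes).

MEM[0x18,0x26,0x0b,0x20] = 3f b7 3f 03

D0: mem[0x25..0x26] <- [8d b7]
D1: mem[0x03..0x04] <- [a7 c0]
D2: mem[0x18..0x19] <- [3f 16]
D3: mem[0x0b..0x0c] <- [3f 16]
query mem[0x18]=0x3f, mem[0x26]=0xb7, mem[0x0b]=0x3f, mem[0x20]=0x03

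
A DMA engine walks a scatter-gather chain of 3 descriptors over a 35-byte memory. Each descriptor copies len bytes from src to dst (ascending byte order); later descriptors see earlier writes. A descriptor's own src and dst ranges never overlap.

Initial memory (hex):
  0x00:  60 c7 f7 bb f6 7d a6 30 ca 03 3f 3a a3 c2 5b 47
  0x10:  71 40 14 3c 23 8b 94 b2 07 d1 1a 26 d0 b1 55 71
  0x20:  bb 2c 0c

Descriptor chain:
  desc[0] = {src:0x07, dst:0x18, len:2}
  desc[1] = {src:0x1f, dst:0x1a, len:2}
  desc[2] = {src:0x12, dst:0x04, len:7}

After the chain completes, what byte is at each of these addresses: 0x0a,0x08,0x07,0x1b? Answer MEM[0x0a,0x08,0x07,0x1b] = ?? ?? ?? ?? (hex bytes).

MEM[0x0a,0x08,0x07,0x1b] = 30 94 8b bb

  after D0: wrote 2B at 0x18 = 30ca
  after D1: wrote 2B at 0x1a = 71bb
  after D2: wrote 7B at 0x04 = 143c238b94b230
query mem[0x0a]=0x30, mem[0x08]=0x94, mem[0x07]=0x8b, mem[0x1b]=0xbb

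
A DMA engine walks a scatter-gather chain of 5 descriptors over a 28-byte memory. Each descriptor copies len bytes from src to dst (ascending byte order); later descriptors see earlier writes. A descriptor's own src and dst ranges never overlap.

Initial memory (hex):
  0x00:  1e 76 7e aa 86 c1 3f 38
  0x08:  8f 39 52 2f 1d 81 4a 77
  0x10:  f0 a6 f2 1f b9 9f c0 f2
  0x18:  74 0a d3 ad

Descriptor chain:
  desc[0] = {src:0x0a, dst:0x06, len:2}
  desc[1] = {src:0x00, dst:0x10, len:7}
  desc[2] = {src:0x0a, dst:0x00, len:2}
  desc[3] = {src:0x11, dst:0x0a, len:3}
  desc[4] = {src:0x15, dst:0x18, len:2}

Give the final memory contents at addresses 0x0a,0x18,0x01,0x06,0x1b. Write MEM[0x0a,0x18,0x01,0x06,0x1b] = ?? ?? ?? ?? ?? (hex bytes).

#0 dst[0x06+2] := {0x52,0x2f}
#1 dst[0x10+7] := {0x1e,0x76,0x7e,0xaa,0x86,0xc1,0x52}
#2 dst[0x00+2] := {0x52,0x2f}
#3 dst[0x0a+3] := {0x76,0x7e,0xaa}
#4 dst[0x18+2] := {0xc1,0x52}
query mem[0x0a]=0x76, mem[0x18]=0xc1, mem[0x01]=0x2f, mem[0x06]=0x52, mem[0x1b]=0xad

MEM[0x0a,0x18,0x01,0x06,0x1b] = 76 c1 2f 52 ad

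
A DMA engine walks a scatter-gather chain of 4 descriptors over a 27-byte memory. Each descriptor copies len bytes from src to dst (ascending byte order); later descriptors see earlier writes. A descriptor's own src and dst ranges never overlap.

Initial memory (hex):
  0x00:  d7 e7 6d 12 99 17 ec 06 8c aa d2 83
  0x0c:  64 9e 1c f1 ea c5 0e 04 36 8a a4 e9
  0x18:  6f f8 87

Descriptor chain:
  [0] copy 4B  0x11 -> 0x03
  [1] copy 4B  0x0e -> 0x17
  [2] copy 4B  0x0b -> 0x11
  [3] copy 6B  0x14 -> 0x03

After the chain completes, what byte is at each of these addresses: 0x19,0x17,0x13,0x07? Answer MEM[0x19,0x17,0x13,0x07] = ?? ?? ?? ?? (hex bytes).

#0 dst[0x03+4] := {0xc5,0x0e,0x04,0x36}
#1 dst[0x17+4] := {0x1c,0xf1,0xea,0xc5}
#2 dst[0x11+4] := {0x83,0x64,0x9e,0x1c}
#3 dst[0x03+6] := {0x1c,0x8a,0xa4,0x1c,0xf1,0xea}
query mem[0x19]=0xea, mem[0x17]=0x1c, mem[0x13]=0x9e, mem[0x07]=0xf1

MEM[0x19,0x17,0x13,0x07] = ea 1c 9e f1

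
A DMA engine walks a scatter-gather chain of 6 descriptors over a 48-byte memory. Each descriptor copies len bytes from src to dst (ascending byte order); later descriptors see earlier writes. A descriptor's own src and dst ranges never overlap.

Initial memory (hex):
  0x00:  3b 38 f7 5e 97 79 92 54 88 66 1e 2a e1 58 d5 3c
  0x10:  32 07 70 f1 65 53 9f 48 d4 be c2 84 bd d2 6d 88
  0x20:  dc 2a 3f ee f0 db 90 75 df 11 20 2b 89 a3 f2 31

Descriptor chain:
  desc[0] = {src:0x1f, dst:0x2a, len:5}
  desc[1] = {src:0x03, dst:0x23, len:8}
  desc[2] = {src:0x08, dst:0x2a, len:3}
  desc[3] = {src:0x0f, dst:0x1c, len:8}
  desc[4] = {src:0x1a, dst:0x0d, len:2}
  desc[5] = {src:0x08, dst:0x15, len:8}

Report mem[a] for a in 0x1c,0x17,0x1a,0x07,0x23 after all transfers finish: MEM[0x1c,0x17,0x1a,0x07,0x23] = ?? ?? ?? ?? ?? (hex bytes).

MEM[0x1c,0x17,0x1a,0x07,0x23] = 3c 1e c2 54 9f

#0 dst[0x2a+5] := {0x88,0xdc,0x2a,0x3f,0xee}
#1 dst[0x23+8] := {0x5e,0x97,0x79,0x92,0x54,0x88,0x66,0x1e}
#2 dst[0x2a+3] := {0x88,0x66,0x1e}
#3 dst[0x1c+8] := {0x3c,0x32,0x07,0x70,0xf1,0x65,0x53,0x9f}
#4 dst[0x0d+2] := {0xc2,0x84}
#5 dst[0x15+8] := {0x88,0x66,0x1e,0x2a,0xe1,0xc2,0x84,0x3c}
query mem[0x1c]=0x3c, mem[0x17]=0x1e, mem[0x1a]=0xc2, mem[0x07]=0x54, mem[0x23]=0x9f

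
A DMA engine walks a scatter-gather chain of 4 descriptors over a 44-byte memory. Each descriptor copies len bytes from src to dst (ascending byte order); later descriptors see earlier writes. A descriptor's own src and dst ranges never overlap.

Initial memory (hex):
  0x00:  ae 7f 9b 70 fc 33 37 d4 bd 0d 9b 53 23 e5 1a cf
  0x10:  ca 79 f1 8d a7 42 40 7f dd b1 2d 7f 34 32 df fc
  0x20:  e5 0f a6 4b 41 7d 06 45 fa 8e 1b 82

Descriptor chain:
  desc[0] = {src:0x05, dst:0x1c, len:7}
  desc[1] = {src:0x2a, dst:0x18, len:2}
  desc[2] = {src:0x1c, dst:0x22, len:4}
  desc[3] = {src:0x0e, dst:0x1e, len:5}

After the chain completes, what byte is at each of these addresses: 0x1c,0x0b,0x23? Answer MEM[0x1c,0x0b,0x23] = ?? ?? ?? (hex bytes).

D0: mem[0x1c..0x22] <- [33 37 d4 bd 0d 9b 53]
D1: mem[0x18..0x19] <- [1b 82]
D2: mem[0x22..0x25] <- [33 37 d4 bd]
D3: mem[0x1e..0x22] <- [1a cf ca 79 f1]
query mem[0x1c]=0x33, mem[0x0b]=0x53, mem[0x23]=0x37

MEM[0x1c,0x0b,0x23] = 33 53 37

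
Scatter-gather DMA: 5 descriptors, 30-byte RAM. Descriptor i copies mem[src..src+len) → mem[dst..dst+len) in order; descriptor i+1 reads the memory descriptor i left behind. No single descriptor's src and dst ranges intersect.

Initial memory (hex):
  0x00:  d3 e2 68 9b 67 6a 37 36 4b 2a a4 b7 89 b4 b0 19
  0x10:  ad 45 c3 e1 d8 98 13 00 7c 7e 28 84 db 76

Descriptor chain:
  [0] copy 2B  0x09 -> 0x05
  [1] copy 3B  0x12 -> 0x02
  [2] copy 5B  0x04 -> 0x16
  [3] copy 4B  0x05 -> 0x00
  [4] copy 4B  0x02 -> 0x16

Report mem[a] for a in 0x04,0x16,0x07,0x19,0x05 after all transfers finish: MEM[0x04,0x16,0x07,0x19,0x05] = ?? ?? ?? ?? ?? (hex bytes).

  after D0: wrote 2B at 0x05 = 2aa4
  after D1: wrote 3B at 0x02 = c3e1d8
  after D2: wrote 5B at 0x16 = d82aa4364b
  after D3: wrote 4B at 0x00 = 2aa4364b
  after D4: wrote 4B at 0x16 = 364bd82a
query mem[0x04]=0xd8, mem[0x16]=0x36, mem[0x07]=0x36, mem[0x19]=0x2a, mem[0x05]=0x2a

MEM[0x04,0x16,0x07,0x19,0x05] = d8 36 36 2a 2a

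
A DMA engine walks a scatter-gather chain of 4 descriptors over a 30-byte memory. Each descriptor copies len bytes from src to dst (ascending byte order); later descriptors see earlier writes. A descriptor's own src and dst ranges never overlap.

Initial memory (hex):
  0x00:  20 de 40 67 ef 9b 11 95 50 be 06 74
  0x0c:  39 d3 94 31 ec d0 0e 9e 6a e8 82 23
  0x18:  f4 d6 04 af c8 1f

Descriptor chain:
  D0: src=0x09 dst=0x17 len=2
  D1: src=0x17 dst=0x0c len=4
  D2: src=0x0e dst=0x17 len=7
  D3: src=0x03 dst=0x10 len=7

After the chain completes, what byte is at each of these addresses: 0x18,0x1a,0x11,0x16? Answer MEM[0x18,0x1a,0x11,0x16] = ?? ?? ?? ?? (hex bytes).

MEM[0x18,0x1a,0x11,0x16] = 04 d0 ef be

#0 dst[0x17+2] := {0xbe,0x06}
#1 dst[0x0c+4] := {0xbe,0x06,0xd6,0x04}
#2 dst[0x17+7] := {0xd6,0x04,0xec,0xd0,0x0e,0x9e,0x6a}
#3 dst[0x10+7] := {0x67,0xef,0x9b,0x11,0x95,0x50,0xbe}
query mem[0x18]=0x04, mem[0x1a]=0xd0, mem[0x11]=0xef, mem[0x16]=0xbe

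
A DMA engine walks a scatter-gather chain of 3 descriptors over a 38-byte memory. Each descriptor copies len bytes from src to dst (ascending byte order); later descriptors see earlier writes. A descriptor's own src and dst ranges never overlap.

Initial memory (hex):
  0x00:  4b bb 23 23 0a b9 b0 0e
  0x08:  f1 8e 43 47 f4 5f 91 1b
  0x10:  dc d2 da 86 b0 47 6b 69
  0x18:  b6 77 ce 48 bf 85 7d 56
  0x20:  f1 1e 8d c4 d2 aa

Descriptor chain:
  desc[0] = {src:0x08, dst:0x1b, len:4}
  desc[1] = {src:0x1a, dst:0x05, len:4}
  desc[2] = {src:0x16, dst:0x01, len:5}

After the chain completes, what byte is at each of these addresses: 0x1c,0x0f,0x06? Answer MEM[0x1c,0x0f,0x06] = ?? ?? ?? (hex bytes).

#0 dst[0x1b+4] := {0xf1,0x8e,0x43,0x47}
#1 dst[0x05+4] := {0xce,0xf1,0x8e,0x43}
#2 dst[0x01+5] := {0x6b,0x69,0xb6,0x77,0xce}
query mem[0x1c]=0x8e, mem[0x0f]=0x1b, mem[0x06]=0xf1

MEM[0x1c,0x0f,0x06] = 8e 1b f1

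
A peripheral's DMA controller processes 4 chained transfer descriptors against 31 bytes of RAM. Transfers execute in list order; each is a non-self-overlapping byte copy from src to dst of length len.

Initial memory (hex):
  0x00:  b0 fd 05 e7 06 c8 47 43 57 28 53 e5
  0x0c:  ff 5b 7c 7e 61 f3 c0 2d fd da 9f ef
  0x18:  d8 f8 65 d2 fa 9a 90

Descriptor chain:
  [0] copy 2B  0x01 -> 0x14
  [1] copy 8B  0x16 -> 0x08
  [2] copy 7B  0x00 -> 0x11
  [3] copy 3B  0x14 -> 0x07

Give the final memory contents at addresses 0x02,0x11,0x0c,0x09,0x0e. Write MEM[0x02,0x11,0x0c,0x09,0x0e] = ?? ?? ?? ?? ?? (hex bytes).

MEM[0x02,0x11,0x0c,0x09,0x0e] = 05 b0 65 c8 fa

[0] 0x01->0x14 len=2 : fd 05
[1] 0x16->0x08 len=8 : 9f ef d8 f8 65 d2 fa 9a
[2] 0x00->0x11 len=7 : b0 fd 05 e7 06 c8 47
[3] 0x14->0x07 len=3 : e7 06 c8
query mem[0x02]=0x05, mem[0x11]=0xb0, mem[0x0c]=0x65, mem[0x09]=0xc8, mem[0x0e]=0xfa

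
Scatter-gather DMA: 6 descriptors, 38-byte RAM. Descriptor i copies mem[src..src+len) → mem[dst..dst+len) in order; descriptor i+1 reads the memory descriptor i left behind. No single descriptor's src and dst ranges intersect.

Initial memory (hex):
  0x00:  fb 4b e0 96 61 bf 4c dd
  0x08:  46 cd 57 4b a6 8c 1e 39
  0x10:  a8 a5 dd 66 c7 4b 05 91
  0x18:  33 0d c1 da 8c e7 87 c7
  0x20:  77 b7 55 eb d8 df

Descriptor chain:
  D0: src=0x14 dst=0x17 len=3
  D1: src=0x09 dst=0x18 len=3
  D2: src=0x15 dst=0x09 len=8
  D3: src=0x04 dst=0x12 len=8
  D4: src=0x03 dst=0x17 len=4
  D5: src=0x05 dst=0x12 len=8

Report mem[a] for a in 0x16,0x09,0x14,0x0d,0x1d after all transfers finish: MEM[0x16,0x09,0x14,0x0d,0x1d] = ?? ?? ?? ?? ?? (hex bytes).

MEM[0x16,0x09,0x14,0x0d,0x1d] = 4b 4b dd 57 e7

#0 dst[0x17+3] := {0xc7,0x4b,0x05}
#1 dst[0x18+3] := {0xcd,0x57,0x4b}
#2 dst[0x09+8] := {0x4b,0x05,0xc7,0xcd,0x57,0x4b,0xda,0x8c}
#3 dst[0x12+8] := {0x61,0xbf,0x4c,0xdd,0x46,0x4b,0x05,0xc7}
#4 dst[0x17+4] := {0x96,0x61,0xbf,0x4c}
#5 dst[0x12+8] := {0xbf,0x4c,0xdd,0x46,0x4b,0x05,0xc7,0xcd}
query mem[0x16]=0x4b, mem[0x09]=0x4b, mem[0x14]=0xdd, mem[0x0d]=0x57, mem[0x1d]=0xe7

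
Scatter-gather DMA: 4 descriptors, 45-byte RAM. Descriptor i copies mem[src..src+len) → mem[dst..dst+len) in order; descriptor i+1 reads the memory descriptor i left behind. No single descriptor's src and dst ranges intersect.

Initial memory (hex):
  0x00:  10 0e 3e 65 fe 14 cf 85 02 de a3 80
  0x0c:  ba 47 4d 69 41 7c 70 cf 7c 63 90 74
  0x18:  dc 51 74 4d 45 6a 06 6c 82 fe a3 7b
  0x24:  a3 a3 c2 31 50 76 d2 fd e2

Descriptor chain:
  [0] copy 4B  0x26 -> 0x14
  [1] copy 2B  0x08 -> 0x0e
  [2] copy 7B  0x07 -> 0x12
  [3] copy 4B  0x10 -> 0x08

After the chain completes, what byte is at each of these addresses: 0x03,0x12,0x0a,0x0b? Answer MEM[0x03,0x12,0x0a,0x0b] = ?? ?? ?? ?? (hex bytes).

  after D0: wrote 4B at 0x14 = c2315076
  after D1: wrote 2B at 0x0e = 02de
  after D2: wrote 7B at 0x12 = 8502dea380ba47
  after D3: wrote 4B at 0x08 = 417c8502
query mem[0x03]=0x65, mem[0x12]=0x85, mem[0x0a]=0x85, mem[0x0b]=0x02

MEM[0x03,0x12,0x0a,0x0b] = 65 85 85 02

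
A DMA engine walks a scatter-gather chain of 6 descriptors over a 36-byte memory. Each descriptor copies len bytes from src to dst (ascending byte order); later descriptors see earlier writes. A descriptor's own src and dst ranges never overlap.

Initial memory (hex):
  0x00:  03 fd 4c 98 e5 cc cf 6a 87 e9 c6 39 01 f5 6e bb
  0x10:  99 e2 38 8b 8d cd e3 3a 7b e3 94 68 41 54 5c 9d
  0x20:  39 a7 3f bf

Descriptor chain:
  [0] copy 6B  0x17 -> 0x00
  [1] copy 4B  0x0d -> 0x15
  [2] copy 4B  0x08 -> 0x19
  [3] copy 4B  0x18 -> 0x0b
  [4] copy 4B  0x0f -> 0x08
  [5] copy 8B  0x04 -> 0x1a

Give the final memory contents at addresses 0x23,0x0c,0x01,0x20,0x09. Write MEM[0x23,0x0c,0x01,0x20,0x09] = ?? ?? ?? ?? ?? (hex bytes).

MEM[0x23,0x0c,0x01,0x20,0x09] = bf 87 7b e2 99

D0: mem[0x00..0x05] <- [3a 7b e3 94 68 41]
D1: mem[0x15..0x18] <- [f5 6e bb 99]
D2: mem[0x19..0x1c] <- [87 e9 c6 39]
D3: mem[0x0b..0x0e] <- [99 87 e9 c6]
D4: mem[0x08..0x0b] <- [bb 99 e2 38]
D5: mem[0x1a..0x21] <- [68 41 cf 6a bb 99 e2 38]
query mem[0x23]=0xbf, mem[0x0c]=0x87, mem[0x01]=0x7b, mem[0x20]=0xe2, mem[0x09]=0x99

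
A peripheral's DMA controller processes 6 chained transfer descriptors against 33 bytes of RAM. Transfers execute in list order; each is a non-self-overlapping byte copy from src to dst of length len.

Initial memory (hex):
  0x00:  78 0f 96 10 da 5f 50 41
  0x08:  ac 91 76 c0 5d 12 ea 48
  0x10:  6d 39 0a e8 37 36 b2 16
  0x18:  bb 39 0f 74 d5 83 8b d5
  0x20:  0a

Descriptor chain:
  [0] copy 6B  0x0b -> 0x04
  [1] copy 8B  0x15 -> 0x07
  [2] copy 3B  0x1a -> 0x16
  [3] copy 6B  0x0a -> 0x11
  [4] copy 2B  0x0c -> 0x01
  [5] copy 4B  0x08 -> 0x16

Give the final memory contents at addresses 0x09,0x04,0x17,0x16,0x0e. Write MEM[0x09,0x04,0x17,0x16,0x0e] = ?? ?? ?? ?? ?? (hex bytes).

MEM[0x09,0x04,0x17,0x16,0x0e] = 16 c0 16 b2 d5

  after D0: wrote 6B at 0x04 = c05d12ea486d
  after D1: wrote 8B at 0x07 = 36b216bb390f74d5
  after D2: wrote 3B at 0x16 = 0f74d5
  after D3: wrote 6B at 0x11 = bb390f74d548
  after D4: wrote 2B at 0x01 = 0f74
  after D5: wrote 4B at 0x16 = b216bb39
query mem[0x09]=0x16, mem[0x04]=0xc0, mem[0x17]=0x16, mem[0x16]=0xb2, mem[0x0e]=0xd5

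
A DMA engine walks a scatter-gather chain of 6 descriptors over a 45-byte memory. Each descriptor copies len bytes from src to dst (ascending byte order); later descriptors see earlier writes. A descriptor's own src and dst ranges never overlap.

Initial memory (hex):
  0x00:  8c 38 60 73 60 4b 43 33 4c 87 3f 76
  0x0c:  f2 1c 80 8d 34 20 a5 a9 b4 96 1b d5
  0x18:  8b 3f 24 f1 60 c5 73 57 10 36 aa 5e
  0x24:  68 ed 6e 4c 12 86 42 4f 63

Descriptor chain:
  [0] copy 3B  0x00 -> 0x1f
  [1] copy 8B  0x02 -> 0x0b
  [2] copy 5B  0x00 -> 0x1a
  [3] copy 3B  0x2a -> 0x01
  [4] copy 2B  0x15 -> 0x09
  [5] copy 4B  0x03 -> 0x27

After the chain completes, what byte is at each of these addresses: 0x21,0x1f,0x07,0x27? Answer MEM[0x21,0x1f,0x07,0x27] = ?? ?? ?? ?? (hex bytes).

  after D0: wrote 3B at 0x1f = 8c3860
  after D1: wrote 8B at 0x0b = 6073604b43334c87
  after D2: wrote 5B at 0x1a = 8c38607360
  after D3: wrote 3B at 0x01 = 424f63
  after D4: wrote 2B at 0x09 = 961b
  after D5: wrote 4B at 0x27 = 63604b43
query mem[0x21]=0x60, mem[0x1f]=0x8c, mem[0x07]=0x33, mem[0x27]=0x63

MEM[0x21,0x1f,0x07,0x27] = 60 8c 33 63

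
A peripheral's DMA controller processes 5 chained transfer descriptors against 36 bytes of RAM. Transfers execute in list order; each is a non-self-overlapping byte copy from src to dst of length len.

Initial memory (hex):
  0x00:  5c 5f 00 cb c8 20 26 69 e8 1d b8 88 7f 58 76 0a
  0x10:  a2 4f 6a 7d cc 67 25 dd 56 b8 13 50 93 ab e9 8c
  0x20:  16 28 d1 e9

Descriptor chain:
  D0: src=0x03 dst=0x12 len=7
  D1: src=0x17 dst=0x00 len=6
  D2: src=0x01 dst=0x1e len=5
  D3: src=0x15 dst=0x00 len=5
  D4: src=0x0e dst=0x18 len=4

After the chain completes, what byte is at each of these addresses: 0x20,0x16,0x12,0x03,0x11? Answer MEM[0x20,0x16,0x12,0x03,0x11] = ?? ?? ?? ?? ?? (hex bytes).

#0 dst[0x12+7] := {0xcb,0xc8,0x20,0x26,0x69,0xe8,0x1d}
#1 dst[0x00+6] := {0xe8,0x1d,0xb8,0x13,0x50,0x93}
#2 dst[0x1e+5] := {0x1d,0xb8,0x13,0x50,0x93}
#3 dst[0x00+5] := {0x26,0x69,0xe8,0x1d,0xb8}
#4 dst[0x18+4] := {0x76,0x0a,0xa2,0x4f}
query mem[0x20]=0x13, mem[0x16]=0x69, mem[0x12]=0xcb, mem[0x03]=0x1d, mem[0x11]=0x4f

MEM[0x20,0x16,0x12,0x03,0x11] = 13 69 cb 1d 4f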